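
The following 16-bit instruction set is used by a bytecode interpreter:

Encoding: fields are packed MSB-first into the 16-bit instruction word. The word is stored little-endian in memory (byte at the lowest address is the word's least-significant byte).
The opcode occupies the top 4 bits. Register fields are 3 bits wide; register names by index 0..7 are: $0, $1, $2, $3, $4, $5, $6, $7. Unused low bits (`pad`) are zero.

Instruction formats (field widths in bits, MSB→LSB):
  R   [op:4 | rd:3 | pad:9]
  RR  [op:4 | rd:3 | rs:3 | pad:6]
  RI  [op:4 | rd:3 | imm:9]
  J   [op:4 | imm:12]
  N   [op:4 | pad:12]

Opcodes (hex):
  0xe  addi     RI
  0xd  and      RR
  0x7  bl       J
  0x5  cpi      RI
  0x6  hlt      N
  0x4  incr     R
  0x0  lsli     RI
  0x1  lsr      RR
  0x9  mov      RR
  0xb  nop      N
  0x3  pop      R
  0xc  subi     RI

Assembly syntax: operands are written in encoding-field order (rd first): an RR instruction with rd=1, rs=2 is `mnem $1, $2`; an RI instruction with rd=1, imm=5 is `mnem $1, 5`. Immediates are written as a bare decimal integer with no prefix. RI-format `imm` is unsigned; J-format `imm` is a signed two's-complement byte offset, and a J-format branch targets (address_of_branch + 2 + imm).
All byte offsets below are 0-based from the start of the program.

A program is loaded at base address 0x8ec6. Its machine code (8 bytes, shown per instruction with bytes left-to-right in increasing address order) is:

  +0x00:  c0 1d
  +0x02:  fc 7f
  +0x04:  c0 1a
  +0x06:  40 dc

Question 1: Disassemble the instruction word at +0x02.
+0x02: fc 7f ⇒ word 0x7ffc (little)
  top 4b → 0x7 → bl [J]
  imm: (w>>0)&0xfff=0xffc (s12→-4) → -4

bl -4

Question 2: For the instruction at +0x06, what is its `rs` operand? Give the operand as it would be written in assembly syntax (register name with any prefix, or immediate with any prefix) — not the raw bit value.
[06] 40 dc → 0xdc40
  opcode bits[15:12]=0xd: and/RR
  rd@[11:9]=0x6 ⇒ $6
  rs@[8:6]=0x1 ⇒ $1

$1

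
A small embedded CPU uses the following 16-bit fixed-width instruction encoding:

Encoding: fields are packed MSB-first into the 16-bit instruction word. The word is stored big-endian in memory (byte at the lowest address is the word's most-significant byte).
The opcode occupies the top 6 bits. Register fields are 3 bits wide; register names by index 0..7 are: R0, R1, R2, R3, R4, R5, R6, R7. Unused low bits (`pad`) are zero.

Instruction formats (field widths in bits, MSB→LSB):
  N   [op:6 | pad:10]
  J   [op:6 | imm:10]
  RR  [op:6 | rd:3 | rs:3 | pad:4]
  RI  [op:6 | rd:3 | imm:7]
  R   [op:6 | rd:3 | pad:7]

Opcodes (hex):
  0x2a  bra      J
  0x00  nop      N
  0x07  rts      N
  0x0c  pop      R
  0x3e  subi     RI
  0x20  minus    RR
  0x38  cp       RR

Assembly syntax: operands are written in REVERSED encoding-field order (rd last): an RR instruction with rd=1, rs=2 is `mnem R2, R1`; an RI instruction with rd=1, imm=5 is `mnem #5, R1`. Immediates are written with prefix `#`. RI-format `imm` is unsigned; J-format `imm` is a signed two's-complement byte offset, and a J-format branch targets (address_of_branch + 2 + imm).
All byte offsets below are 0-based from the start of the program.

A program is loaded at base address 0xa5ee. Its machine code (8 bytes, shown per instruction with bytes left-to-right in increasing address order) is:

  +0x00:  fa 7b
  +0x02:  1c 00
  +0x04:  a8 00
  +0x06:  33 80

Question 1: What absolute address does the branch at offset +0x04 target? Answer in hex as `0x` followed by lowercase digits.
0xa5f4

+0x04: a8 00 ⇒ word 0xa800 (big)
  opcode bits[15:10]=0x2a: bra/J
  [9:0] imm=0 = #0
  target = base 0xa5ee + off 0x04 + 2 + imm 0 = 0xa5f4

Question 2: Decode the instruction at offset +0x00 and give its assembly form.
@+00  big-endian(fa 7b) = 0xfa7b
  top 6b → 0x3e → subi [RI]
  rd@[9:7]=0x4 ⇒ R4
  imm@[6:0]=0x7b ⇒ #123

subi #123, R4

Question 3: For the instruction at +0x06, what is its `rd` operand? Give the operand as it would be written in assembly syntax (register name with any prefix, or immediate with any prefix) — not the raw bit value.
+0x06: 33 80 ⇒ word 0x3380 (big)
  opcode bits[15:10]=0xc: pop/R
  rd: (w>>7)&0x7=0x7 → R7

R7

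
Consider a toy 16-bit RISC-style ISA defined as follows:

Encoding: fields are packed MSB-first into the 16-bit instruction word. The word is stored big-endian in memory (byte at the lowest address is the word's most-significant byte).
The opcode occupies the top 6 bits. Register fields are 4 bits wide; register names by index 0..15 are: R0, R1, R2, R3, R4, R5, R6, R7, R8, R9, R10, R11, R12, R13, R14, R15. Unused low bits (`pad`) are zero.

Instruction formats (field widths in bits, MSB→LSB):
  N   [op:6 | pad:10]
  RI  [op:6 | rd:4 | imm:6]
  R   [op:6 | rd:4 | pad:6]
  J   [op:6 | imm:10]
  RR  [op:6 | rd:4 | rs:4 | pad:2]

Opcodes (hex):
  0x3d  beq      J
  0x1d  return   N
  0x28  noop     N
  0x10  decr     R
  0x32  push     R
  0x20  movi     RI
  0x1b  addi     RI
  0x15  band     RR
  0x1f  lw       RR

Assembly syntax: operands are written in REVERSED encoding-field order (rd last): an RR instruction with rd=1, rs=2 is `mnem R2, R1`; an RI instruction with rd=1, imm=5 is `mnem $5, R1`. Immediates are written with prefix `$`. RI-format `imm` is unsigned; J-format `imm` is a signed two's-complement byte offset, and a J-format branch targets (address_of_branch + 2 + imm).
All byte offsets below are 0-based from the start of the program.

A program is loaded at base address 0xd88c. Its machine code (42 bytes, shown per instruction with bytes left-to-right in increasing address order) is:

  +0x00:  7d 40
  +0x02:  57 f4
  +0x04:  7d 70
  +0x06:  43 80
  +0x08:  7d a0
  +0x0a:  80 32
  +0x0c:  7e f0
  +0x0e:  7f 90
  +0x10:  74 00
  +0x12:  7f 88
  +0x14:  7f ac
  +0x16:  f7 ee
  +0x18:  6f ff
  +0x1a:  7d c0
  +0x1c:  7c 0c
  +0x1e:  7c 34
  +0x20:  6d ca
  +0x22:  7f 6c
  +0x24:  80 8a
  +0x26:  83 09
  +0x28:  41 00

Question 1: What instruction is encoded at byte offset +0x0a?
movi $50, R0

off 0x0a: read 80 32 as big → 0x8032
  opcode bits[15:10]=0x20: movi/RI
  rd: (w>>6)&0xf=0x0 → R0
  imm: (w>>0)&0x3f=0x32 → $50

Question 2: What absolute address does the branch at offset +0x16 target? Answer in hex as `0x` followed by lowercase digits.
0xd892

off 0x16: read f7 ee as big → 0xf7ee
  opcode bits[15:10]=0x3d: beq/J
  imm: (w>>0)&0x3ff=0x3ee (s10→-18) → $-18
  target = base 0xd88c + off 0x16 + 2 + imm -18 = 0xd892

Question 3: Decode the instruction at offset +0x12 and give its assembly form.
+0x12: 7f 88 ⇒ word 0x7f88 (big)
  opcode bits[15:10]=0x1f: lw/RR
  rd@[9:6]=0xe ⇒ R14
  rs@[5:2]=0x2 ⇒ R2

lw R2, R14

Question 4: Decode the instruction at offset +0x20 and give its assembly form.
+0x20: 6d ca ⇒ word 0x6dca (big)
  opcode bits[15:10]=0x1b: addi/RI
  rd@[9:6]=0x7 ⇒ R7
  imm@[5:0]=0xa ⇒ $10

addi $10, R7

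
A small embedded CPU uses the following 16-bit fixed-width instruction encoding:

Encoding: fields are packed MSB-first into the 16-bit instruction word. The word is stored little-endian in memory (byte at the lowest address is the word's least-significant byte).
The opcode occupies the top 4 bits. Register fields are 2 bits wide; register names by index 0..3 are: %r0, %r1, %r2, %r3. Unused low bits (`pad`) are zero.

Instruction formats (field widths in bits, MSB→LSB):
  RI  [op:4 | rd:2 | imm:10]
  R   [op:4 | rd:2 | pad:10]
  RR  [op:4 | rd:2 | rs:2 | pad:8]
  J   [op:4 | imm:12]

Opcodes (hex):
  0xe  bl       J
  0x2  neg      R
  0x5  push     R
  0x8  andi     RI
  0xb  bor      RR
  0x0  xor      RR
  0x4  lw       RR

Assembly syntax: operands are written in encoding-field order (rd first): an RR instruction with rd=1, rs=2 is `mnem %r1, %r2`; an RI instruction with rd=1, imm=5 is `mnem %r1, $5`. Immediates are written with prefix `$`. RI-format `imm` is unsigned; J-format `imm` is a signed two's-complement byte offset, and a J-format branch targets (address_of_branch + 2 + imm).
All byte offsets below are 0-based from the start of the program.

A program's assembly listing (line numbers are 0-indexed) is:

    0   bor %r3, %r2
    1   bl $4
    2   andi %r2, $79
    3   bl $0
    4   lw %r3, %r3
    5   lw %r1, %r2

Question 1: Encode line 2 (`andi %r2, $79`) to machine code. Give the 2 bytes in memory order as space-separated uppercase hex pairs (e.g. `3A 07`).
2. andi fields op=0x8:4|rd=2:2|imm=79:10 → word 884fh → 4f 88

4F 88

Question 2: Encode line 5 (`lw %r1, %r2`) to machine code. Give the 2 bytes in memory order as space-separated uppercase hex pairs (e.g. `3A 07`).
5. lw fields op=0x4:4|rd=1:2|rs=2:2|pad=0:8 → word 4600h → 00 46

00 46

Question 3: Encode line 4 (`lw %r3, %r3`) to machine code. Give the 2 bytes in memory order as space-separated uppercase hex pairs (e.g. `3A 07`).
4. lw fields op=0x4:4|rd=3:2|rs=3:2|pad=0:8 → word 4f00h → 00 4f

00 4F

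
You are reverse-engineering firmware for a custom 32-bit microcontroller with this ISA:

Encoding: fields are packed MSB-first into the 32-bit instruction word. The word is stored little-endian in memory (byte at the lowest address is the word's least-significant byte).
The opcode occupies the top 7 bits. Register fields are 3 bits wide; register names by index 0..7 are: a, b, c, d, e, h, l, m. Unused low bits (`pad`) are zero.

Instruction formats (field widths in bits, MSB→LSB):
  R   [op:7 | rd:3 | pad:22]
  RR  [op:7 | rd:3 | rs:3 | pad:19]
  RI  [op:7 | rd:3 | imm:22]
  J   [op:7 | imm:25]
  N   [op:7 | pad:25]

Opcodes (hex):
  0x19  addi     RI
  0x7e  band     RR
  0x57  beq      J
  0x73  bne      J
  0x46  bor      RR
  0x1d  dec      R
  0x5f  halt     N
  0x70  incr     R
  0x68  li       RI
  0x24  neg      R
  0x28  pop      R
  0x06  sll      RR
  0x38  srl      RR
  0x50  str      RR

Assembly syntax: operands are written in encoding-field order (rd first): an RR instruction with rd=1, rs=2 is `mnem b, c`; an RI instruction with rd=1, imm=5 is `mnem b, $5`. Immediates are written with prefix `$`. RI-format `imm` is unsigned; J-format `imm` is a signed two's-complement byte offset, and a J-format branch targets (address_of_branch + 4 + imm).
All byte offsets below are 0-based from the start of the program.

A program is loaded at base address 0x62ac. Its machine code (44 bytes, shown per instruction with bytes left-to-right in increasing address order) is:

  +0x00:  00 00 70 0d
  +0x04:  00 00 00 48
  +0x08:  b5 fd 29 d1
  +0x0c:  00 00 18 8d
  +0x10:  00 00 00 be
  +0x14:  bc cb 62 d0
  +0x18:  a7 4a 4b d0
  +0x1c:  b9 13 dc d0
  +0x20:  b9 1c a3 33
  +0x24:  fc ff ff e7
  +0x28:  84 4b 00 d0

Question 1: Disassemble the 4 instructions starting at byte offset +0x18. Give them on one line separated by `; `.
li b, $740007; li d, $1840057; addi l, $2301113; bne $-4

@+18  little-endian(a7 4a 4b d0) = 0xd04b4aa7
  opcode bits[31:25]=0x68: li/RI
  rd: (w>>22)&0x7=0x1 → b
  imm: (w>>0)&0x3fffff=0xb4aa7 → $740007
@+1c  little-endian(b9 13 dc d0) = 0xd0dc13b9
  opcode bits[31:25]=0x68: li/RI
  rd: (w>>22)&0x7=0x3 → d
  imm: (w>>0)&0x3fffff=0x1c13b9 → $1840057
@+20  little-endian(b9 1c a3 33) = 0x33a31cb9
  opcode bits[31:25]=0x19: addi/RI
  rd: (w>>22)&0x7=0x6 → l
  imm: (w>>0)&0x3fffff=0x231cb9 → $2301113
@+24  little-endian(fc ff ff e7) = 0xe7fffffc
  opcode bits[31:25]=0x73: bne/J
  imm: (w>>0)&0x1ffffff=0x1fffffc (s25→-4) → $-4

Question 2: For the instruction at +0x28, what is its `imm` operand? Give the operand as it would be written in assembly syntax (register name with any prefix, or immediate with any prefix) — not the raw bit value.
@+28  little-endian(84 4b 00 d0) = 0xd0004b84
  top 7b → 0x68 → li [RI]
  rd: (w>>22)&0x7=0x0 → a
  imm: (w>>0)&0x3fffff=0x4b84 → $19332

$19332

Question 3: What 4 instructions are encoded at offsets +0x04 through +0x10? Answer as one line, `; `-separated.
+0x04: 00 00 00 48 ⇒ word 0x48000000 (little)
  op=0x48000000>>25=0x24 ⇒ neg (R)
  rd: (w>>22)&0x7=0x0 → a
+0x08: b5 fd 29 d1 ⇒ word 0xd129fdb5 (little)
  op=0xd129fdb5>>25=0x68 ⇒ li (RI)
  rd: (w>>22)&0x7=0x4 → e
  imm: (w>>0)&0x3fffff=0x29fdb5 → $2751925
+0x0c: 00 00 18 8d ⇒ word 0x8d180000 (little)
  op=0x8d180000>>25=0x46 ⇒ bor (RR)
  rd: (w>>22)&0x7=0x4 → e
  rs: (w>>19)&0x7=0x3 → d
+0x10: 00 00 00 be ⇒ word 0xbe000000 (little)
  op=0xbe000000>>25=0x5f ⇒ halt (N)

neg a; li e, $2751925; bor e, d; halt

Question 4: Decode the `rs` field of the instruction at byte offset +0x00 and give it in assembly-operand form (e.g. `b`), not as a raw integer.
@+00  little-endian(00 00 70 0d) = 0x0d700000
  opcode bits[31:25]=0x6: sll/RR
  rd: (w>>22)&0x7=0x5 → h
  rs: (w>>19)&0x7=0x6 → l

l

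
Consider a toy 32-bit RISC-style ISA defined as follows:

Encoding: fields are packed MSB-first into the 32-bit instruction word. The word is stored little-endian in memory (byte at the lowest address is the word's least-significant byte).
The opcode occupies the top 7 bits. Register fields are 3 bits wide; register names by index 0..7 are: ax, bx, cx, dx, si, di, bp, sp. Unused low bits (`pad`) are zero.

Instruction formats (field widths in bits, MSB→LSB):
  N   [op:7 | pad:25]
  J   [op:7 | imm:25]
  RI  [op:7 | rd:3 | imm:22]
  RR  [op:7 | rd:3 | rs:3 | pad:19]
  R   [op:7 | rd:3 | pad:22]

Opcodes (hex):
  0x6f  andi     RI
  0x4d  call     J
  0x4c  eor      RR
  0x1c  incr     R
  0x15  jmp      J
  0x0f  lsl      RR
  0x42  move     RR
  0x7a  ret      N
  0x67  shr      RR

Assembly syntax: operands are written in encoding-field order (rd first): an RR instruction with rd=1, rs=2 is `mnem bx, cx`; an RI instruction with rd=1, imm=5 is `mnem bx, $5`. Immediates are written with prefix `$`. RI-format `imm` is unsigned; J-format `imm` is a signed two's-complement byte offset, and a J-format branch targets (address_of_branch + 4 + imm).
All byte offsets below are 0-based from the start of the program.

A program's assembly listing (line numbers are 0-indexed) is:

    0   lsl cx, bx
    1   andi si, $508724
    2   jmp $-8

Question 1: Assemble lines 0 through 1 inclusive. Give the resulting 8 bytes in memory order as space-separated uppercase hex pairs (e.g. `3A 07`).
00 00 88 1E 34 C3 07 DF

line 0 (lsl): pack op=0xf:7|rd=2:3|rs=1:3|pad=0:19 = 0x1e880000; little→ 00 00 88 1e
line 1 (andi): pack op=0x6f:7|rd=4:3|imm=508724:22 = 0xdf07c334; little→ 34 c3 07 df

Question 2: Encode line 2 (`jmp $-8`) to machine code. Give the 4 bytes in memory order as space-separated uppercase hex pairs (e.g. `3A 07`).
L2: jmp op=0x15:7|imm=-8:25 ⇒ 0x2bfffff8 ⇒ little f8 ff ff 2b

F8 FF FF 2B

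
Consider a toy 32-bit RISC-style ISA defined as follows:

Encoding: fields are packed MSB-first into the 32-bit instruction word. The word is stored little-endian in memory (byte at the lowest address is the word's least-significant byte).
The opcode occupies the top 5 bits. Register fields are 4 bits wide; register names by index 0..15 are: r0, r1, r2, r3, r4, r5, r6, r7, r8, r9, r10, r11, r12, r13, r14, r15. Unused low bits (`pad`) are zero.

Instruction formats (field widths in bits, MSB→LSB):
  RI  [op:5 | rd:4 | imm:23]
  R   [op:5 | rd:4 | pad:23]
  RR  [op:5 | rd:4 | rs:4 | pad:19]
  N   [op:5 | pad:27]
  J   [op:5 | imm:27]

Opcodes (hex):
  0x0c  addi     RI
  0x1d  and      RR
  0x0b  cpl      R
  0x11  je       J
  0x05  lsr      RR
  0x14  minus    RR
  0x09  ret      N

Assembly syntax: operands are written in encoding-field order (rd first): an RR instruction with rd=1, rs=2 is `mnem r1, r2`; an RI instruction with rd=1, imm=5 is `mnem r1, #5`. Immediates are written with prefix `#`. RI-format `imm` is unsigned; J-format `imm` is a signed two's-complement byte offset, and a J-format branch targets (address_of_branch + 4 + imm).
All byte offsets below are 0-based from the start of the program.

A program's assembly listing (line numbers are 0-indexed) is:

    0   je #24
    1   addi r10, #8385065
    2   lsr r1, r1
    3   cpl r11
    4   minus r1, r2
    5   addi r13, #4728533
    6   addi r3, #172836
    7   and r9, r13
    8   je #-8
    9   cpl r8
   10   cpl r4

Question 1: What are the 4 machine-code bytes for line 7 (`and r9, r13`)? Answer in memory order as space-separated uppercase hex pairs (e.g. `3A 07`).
line 7 (and): pack op=0x1d:5|rd=9:4|rs=13:4|pad=0:19 = 0xece80000; little→ 00 00 e8 ec

00 00 E8 EC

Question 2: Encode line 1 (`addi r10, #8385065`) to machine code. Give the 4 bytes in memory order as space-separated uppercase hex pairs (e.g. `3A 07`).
29 F2 7F 65

1. addi fields op=0xc:5|rd=10:4|imm=8385065:23 → word 657ff229h → 29 f2 7f 65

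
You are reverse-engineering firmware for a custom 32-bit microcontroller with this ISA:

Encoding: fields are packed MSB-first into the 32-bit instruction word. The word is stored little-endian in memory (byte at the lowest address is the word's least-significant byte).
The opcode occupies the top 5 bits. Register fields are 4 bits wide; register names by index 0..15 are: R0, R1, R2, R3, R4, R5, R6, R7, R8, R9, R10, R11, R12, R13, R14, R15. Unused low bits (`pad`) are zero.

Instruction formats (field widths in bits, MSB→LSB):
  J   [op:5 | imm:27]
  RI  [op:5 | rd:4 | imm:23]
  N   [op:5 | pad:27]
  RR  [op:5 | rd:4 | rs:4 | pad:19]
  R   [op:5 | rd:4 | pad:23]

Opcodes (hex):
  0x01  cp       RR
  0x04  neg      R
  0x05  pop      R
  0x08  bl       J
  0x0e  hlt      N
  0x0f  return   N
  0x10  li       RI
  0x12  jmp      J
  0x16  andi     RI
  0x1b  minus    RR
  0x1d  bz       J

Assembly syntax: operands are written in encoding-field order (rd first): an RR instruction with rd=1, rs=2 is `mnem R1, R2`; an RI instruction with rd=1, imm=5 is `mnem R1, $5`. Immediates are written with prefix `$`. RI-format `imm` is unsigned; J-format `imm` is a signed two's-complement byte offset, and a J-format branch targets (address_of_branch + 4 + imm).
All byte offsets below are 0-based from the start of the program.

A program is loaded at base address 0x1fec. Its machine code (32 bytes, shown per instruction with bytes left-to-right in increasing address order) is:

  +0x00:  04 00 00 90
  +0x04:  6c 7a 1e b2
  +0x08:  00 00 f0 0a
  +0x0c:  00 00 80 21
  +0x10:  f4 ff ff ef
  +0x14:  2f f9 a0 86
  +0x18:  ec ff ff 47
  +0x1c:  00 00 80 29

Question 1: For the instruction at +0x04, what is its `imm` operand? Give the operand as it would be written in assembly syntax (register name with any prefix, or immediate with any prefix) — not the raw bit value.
[04] 6c 7a 1e b2 → 0xb21e7a6c
  opcode bits[31:27]=0x16: andi/RI
  [26:23] rd=4 = R4
  [22:0] imm=1997420 = $1997420

$1997420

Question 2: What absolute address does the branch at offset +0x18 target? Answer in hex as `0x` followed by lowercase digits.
0x1ff4

+0x18: ec ff ff 47 ⇒ word 0x47ffffec (little)
  opcode bits[31:27]=0x8: bl/J
  [26:0] imm=134217708 (s27→-20) = $-20
  target = base 0x1fec + off 0x18 + 4 + imm -20 = 0x1ff4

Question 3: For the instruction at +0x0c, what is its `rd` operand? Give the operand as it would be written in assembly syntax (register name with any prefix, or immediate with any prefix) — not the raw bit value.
R3

[0c] 00 00 80 21 → 0x21800000
  opcode bits[31:27]=0x4: neg/R
  rd: (w>>23)&0xf=0x3 → R3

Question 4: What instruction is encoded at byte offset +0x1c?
pop R3

off 0x1c: read 00 00 80 29 as little → 0x29800000
  opcode bits[31:27]=0x5: pop/R
  rd: (w>>23)&0xf=0x3 → R3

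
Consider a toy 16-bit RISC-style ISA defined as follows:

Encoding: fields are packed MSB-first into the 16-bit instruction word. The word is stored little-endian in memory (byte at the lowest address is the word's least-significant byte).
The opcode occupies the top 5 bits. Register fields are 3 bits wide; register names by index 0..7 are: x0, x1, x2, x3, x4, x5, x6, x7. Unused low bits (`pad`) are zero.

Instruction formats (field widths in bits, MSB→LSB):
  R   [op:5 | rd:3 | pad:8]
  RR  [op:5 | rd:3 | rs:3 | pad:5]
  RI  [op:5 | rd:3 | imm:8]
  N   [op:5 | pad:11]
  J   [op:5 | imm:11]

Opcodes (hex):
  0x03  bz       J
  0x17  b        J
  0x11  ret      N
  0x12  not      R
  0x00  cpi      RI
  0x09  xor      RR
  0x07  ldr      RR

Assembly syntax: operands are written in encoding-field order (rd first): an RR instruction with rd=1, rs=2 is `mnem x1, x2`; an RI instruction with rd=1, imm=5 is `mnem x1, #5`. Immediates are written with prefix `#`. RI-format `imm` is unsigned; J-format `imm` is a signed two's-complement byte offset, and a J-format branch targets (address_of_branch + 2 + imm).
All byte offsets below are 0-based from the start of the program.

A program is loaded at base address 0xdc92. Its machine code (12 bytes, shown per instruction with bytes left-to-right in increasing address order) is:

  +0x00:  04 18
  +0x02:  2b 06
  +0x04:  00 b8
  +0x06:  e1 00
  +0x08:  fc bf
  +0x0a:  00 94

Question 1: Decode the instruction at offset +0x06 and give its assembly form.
+0x06: e1 00 ⇒ word 0x00e1 (little)
  top 5b → 0x0 → cpi [RI]
  rd@[10:8]=0x0 ⇒ x0
  imm@[7:0]=0xe1 ⇒ #225

cpi x0, #225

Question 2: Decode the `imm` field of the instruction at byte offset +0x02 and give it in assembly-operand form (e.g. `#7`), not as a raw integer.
#43

off 0x02: read 2b 06 as little → 0x062b
  opcode bits[15:11]=0x0: cpi/RI
  rd@[10:8]=0x6 ⇒ x6
  imm@[7:0]=0x2b ⇒ #43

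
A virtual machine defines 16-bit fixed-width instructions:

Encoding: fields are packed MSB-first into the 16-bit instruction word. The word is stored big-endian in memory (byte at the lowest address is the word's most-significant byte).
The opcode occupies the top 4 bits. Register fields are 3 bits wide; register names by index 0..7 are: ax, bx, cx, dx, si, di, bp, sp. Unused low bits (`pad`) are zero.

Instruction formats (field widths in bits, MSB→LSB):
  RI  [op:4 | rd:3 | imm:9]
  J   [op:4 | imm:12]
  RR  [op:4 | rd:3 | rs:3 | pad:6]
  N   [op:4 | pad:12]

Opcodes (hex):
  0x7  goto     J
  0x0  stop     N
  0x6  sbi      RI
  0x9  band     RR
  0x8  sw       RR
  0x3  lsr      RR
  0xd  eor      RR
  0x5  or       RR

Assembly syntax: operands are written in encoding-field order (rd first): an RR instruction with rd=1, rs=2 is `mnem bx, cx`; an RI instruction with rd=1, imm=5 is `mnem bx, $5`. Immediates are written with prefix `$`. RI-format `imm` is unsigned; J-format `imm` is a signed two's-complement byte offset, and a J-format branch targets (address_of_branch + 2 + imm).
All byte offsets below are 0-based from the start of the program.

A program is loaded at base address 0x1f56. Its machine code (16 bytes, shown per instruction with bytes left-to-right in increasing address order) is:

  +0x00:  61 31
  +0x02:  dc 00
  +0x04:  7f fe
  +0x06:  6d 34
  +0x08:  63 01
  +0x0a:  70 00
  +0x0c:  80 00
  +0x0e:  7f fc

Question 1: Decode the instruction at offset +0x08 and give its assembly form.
+0x08: 63 01 ⇒ word 0x6301 (big)
  opcode bits[15:12]=0x6: sbi/RI
  rd@[11:9]=0x1 ⇒ bx
  imm@[8:0]=0x101 ⇒ $257

sbi bx, $257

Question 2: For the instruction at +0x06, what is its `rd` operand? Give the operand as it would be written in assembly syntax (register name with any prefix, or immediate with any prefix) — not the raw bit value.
off 0x06: read 6d 34 as big → 0x6d34
  op=0x6d34>>12=0x6 ⇒ sbi (RI)
  rd@[11:9]=0x6 ⇒ bp
  imm@[8:0]=0x134 ⇒ $308

bp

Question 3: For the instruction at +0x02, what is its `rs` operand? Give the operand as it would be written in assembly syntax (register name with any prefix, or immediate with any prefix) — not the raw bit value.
+0x02: dc 00 ⇒ word 0xdc00 (big)
  op=0xdc00>>12=0xd ⇒ eor (RR)
  rd: (w>>9)&0x7=0x6 → bp
  rs: (w>>6)&0x7=0x0 → ax

ax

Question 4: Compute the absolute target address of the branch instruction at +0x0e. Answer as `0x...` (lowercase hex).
0x1f62

off 0x0e: read 7f fc as big → 0x7ffc
  op=0x7ffc>>12=0x7 ⇒ goto (J)
  [11:0] imm=4092 (s12→-4) = $-4
  target = base 0x1f56 + off 0x0e + 2 + imm -4 = 0x1f62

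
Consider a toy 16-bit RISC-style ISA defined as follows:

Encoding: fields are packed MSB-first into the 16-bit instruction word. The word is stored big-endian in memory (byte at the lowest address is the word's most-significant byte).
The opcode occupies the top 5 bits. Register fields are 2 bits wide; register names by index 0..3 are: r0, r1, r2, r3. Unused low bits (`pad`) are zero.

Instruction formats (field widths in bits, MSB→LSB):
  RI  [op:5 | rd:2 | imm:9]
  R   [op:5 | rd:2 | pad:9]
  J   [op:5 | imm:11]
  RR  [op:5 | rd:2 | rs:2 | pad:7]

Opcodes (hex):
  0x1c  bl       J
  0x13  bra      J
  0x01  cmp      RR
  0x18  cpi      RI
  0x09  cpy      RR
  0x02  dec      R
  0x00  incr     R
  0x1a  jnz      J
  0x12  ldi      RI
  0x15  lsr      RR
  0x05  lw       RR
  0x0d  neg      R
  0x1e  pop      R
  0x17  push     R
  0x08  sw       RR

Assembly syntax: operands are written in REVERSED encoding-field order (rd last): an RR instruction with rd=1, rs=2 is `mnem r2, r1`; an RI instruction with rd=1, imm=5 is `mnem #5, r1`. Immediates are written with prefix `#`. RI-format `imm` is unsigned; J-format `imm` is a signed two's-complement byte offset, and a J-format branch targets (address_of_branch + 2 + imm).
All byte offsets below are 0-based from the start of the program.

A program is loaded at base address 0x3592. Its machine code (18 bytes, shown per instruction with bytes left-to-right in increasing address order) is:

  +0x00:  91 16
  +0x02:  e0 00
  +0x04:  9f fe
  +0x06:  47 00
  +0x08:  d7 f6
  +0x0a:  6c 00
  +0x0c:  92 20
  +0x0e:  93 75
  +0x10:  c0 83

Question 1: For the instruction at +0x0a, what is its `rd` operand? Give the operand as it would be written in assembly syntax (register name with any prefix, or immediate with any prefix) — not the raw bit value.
r2

+0x0a: 6c 00 ⇒ word 0x6c00 (big)
  opcode bits[15:11]=0xd: neg/R
  rd@[10:9]=0x2 ⇒ r2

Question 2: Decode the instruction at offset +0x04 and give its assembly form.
bra #-2

+0x04: 9f fe ⇒ word 0x9ffe (big)
  opcode bits[15:11]=0x13: bra/J
  imm: (w>>0)&0x7ff=0x7fe (s11→-2) → #-2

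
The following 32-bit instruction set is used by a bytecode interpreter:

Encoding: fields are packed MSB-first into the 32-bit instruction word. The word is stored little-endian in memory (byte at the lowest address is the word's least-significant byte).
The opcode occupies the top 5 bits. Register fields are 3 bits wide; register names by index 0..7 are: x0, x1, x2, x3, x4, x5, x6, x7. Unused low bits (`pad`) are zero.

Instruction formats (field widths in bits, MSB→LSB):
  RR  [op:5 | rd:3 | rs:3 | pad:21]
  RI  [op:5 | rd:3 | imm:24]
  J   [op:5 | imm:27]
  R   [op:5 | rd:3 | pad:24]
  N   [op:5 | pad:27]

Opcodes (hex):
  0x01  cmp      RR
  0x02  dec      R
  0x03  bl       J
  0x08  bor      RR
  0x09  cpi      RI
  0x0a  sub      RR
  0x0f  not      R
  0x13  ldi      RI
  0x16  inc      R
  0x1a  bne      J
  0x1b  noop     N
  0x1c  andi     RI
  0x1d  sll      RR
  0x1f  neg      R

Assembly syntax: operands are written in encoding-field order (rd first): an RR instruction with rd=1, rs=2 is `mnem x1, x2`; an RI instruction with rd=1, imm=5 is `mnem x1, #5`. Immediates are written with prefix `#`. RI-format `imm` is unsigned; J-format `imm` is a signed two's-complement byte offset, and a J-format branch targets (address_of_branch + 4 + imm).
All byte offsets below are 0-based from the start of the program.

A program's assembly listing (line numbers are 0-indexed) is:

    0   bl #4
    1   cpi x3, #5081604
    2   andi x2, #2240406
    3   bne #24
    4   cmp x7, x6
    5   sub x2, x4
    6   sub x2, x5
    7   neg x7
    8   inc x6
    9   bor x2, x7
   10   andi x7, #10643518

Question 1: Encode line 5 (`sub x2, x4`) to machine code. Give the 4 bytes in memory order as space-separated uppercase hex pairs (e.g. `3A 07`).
00 00 80 52

L5: sub op=0xa:5|rd=2:3|rs=4:3|pad=0:21 ⇒ 0x52800000 ⇒ little 00 00 80 52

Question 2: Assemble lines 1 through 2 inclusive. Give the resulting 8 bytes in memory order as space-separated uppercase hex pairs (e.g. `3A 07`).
04 8A 4D 4B 96 2F 22 E2

1. cpi fields op=0x9:5|rd=3:3|imm=5081604:24 → word 4b4d8a04h → 04 8a 4d 4b
2. andi fields op=0x1c:5|rd=2:3|imm=2240406:24 → word e2222f96h → 96 2f 22 e2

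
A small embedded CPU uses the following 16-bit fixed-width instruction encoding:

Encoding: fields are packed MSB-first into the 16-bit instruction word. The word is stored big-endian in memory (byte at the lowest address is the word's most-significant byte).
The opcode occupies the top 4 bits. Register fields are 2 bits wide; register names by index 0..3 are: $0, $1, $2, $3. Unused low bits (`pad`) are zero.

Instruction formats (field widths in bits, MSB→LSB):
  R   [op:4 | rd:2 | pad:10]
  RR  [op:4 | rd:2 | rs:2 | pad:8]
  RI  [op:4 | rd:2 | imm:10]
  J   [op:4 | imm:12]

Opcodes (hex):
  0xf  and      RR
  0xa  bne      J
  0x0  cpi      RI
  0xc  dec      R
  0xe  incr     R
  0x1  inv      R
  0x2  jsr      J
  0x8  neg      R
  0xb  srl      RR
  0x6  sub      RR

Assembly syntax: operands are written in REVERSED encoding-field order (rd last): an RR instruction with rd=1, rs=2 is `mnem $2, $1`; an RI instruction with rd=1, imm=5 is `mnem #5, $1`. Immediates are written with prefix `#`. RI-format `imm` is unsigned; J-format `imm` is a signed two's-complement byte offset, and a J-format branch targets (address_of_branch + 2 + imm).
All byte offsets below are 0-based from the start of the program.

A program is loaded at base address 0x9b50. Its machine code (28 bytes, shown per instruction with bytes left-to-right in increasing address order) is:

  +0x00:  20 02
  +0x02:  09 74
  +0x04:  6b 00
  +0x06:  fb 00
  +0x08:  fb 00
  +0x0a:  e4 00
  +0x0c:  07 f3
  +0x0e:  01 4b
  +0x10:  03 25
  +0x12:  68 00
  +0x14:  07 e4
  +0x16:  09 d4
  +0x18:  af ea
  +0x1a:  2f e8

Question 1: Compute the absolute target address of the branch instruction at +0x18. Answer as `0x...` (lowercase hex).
0x9b54

@+18  big-endian(af ea) = 0xafea
  top 4b → 0xa → bne [J]
  imm: (w>>0)&0xfff=0xfea (s12→-22) → #-22
  target = base 0x9b50 + off 0x18 + 2 + imm -22 = 0x9b54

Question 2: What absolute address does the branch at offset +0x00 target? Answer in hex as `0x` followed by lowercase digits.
@+00  big-endian(20 02) = 0x2002
  op=0x2002>>12=0x2 ⇒ jsr (J)
  [11:0] imm=2 = #2
  target = base 0x9b50 + off 0x00 + 2 + imm 2 = 0x9b54

0x9b54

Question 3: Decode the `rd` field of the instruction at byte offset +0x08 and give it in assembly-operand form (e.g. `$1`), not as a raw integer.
$2

[08] fb 00 → 0xfb00
  op=0xfb00>>12=0xf ⇒ and (RR)
  [11:10] rd=2 = $2
  [9:8] rs=3 = $3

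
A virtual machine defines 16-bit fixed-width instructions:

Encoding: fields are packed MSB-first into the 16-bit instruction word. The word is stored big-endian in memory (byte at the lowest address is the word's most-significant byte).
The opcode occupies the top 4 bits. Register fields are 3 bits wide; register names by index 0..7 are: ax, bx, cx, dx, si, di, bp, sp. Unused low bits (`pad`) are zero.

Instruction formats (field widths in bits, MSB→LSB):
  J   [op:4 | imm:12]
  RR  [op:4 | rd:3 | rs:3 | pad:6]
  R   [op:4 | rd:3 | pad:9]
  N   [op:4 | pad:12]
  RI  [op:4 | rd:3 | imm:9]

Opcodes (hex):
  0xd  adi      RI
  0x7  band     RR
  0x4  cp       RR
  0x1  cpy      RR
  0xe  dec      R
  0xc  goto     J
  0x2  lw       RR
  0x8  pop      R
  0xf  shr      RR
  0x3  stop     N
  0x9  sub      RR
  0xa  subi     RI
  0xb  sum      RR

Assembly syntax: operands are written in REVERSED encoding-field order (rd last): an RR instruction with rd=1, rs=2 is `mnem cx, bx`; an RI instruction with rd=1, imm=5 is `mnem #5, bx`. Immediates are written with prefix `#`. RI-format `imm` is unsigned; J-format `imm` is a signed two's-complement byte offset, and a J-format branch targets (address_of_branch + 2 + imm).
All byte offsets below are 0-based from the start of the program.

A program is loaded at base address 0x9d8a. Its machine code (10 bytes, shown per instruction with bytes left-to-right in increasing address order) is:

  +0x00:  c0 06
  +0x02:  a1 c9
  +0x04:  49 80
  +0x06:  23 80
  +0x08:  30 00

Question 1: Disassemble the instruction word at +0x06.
[06] 23 80 → 0x2380
  top 4b → 0x2 → lw [RR]
  [11:9] rd=1 = bx
  [8:6] rs=6 = bp

lw bp, bx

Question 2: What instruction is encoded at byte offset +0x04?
off 0x04: read 49 80 as big → 0x4980
  top 4b → 0x4 → cp [RR]
  rd@[11:9]=0x4 ⇒ si
  rs@[8:6]=0x6 ⇒ bp

cp bp, si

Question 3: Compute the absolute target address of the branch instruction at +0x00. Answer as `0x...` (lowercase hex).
@+00  big-endian(c0 06) = 0xc006
  opcode bits[15:12]=0xc: goto/J
  imm@[11:0]=0x6 ⇒ #6
  target = base 0x9d8a + off 0x00 + 2 + imm 6 = 0x9d92

0x9d92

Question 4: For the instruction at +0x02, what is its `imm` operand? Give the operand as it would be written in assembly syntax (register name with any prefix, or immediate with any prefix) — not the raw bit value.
#457

+0x02: a1 c9 ⇒ word 0xa1c9 (big)
  top 4b → 0xa → subi [RI]
  [11:9] rd=0 = ax
  [8:0] imm=457 = #457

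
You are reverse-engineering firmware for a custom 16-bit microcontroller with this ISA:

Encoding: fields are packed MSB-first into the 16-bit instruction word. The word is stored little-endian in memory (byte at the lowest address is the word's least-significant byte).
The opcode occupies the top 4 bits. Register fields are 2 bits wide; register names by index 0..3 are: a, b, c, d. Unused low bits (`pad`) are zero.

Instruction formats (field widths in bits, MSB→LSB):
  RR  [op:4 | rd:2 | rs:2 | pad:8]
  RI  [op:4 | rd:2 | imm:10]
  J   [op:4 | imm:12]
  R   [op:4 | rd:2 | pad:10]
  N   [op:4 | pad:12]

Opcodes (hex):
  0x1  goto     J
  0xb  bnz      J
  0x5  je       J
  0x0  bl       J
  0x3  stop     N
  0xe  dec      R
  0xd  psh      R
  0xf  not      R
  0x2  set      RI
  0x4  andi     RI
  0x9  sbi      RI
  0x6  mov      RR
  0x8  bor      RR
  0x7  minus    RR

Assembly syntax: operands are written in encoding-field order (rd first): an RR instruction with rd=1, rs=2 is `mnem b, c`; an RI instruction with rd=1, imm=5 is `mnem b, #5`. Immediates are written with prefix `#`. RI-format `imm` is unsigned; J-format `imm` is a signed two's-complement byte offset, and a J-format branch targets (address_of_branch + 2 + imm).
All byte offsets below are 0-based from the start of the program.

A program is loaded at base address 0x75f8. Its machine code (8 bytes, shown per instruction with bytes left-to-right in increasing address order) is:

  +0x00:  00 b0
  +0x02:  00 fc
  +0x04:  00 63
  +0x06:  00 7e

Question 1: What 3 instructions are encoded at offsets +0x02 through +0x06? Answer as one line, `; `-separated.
[02] 00 fc → 0xfc00
  opcode bits[15:12]=0xf: not/R
  rd@[11:10]=0x3 ⇒ d
[04] 00 63 → 0x6300
  opcode bits[15:12]=0x6: mov/RR
  rd@[11:10]=0x0 ⇒ a
  rs@[9:8]=0x3 ⇒ d
[06] 00 7e → 0x7e00
  opcode bits[15:12]=0x7: minus/RR
  rd@[11:10]=0x3 ⇒ d
  rs@[9:8]=0x2 ⇒ c

not d; mov a, d; minus d, c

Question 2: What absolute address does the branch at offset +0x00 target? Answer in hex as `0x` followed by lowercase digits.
+0x00: 00 b0 ⇒ word 0xb000 (little)
  top 4b → 0xb → bnz [J]
  imm: (w>>0)&0xfff=0x0 → #0
  target = base 0x75f8 + off 0x00 + 2 + imm 0 = 0x75fa

0x75fa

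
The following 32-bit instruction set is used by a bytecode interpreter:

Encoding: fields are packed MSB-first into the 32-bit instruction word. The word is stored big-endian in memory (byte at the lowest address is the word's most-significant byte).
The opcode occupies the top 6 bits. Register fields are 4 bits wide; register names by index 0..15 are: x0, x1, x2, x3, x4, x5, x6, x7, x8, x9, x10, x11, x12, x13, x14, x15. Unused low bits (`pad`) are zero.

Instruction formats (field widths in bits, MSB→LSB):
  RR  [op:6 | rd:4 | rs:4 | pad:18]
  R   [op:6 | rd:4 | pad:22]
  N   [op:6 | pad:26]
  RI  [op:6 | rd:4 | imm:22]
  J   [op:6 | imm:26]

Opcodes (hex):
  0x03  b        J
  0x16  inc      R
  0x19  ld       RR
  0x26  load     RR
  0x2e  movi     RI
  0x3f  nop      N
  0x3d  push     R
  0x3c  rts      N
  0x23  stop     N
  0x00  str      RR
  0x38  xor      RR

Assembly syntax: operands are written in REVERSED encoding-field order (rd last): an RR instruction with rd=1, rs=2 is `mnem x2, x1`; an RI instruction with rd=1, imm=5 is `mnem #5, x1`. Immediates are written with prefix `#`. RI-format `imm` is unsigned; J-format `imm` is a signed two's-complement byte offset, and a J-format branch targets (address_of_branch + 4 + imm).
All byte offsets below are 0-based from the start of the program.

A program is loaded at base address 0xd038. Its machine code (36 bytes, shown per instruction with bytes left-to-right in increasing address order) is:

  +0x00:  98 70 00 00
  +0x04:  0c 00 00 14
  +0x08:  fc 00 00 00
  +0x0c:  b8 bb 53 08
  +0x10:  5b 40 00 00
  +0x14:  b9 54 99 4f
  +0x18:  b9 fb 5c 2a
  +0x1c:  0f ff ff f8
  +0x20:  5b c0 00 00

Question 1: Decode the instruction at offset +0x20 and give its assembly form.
[20] 5b c0 00 00 → 0x5bc00000
  opcode bits[31:26]=0x16: inc/R
  [25:22] rd=15 = x15

inc x15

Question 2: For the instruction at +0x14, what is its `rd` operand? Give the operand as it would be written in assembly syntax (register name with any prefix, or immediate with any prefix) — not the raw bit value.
x5

+0x14: b9 54 99 4f ⇒ word 0xb954994f (big)
  op=0xb954994f>>26=0x2e ⇒ movi (RI)
  [25:22] rd=5 = x5
  [21:0] imm=1349967 = #1349967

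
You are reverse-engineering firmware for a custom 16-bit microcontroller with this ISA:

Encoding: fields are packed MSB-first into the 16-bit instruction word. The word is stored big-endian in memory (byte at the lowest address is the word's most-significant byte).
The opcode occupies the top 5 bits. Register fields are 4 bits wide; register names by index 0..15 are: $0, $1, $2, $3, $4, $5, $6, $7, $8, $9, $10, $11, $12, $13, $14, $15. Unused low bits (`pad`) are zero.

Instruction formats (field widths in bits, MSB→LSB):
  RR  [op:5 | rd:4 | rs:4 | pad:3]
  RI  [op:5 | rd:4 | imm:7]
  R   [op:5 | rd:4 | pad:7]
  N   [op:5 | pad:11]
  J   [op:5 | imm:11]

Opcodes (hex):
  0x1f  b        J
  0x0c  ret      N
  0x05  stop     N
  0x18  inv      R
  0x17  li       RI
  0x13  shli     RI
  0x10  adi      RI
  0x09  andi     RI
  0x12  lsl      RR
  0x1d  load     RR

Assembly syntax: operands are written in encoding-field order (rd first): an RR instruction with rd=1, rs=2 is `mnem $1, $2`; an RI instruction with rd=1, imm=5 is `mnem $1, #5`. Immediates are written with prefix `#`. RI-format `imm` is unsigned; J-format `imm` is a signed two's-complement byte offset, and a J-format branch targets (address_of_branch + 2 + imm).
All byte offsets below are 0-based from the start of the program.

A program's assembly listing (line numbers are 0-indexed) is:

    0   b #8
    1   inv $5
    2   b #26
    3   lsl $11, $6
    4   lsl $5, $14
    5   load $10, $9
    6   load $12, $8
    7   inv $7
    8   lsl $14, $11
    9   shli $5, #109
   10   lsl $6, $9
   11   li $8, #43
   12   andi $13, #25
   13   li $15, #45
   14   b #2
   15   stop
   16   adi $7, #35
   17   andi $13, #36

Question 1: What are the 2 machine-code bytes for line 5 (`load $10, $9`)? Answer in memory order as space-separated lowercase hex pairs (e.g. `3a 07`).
5. load fields op=0x1d:5|rd=10:4|rs=9:4|pad=0:3 → word ed48h → ed 48

ed 48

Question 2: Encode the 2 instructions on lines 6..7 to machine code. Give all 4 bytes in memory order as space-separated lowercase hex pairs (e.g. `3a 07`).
L6: load op=0x1d:5|rd=12:4|rs=8:4|pad=0:3 ⇒ 0xee40 ⇒ big ee 40
L7: inv op=0x18:5|rd=7:4|pad=0:7 ⇒ 0xc380 ⇒ big c3 80

ee 40 c3 80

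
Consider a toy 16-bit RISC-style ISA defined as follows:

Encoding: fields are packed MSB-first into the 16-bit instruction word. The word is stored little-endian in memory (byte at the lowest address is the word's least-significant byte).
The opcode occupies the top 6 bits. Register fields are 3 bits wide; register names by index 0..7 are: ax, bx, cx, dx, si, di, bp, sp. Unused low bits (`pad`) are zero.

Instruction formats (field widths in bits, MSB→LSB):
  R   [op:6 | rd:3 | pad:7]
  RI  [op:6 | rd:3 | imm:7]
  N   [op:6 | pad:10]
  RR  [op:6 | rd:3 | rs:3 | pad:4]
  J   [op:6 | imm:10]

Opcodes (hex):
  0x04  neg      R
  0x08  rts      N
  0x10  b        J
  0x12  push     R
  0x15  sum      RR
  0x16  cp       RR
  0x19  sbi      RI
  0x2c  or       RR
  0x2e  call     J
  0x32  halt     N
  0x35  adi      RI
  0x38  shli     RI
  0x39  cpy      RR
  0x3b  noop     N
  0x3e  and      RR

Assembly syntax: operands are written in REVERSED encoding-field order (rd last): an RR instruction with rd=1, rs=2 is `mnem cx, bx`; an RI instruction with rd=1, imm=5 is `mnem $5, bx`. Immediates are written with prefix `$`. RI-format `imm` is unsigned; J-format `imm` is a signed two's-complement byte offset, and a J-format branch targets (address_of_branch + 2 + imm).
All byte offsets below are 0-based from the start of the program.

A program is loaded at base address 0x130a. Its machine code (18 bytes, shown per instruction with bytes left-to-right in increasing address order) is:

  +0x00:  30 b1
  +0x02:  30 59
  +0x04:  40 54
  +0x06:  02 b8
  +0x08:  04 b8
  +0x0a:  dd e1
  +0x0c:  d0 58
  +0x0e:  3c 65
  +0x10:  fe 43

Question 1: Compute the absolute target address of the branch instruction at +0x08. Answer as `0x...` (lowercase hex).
[08] 04 b8 → 0xb804
  op=0xb804>>10=0x2e ⇒ call (J)
  [9:0] imm=4 = $4
  target = base 0x130a + off 0x08 + 2 + imm 4 = 0x1318

0x1318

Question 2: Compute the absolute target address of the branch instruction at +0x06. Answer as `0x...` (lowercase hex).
0x1314

+0x06: 02 b8 ⇒ word 0xb802 (little)
  top 6b → 0x2e → call [J]
  [9:0] imm=2 = $2
  target = base 0x130a + off 0x06 + 2 + imm 2 = 0x1314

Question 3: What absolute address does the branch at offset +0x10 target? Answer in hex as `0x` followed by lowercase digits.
off 0x10: read fe 43 as little → 0x43fe
  opcode bits[15:10]=0x10: b/J
  [9:0] imm=1022 (s10→-2) = $-2
  target = base 0x130a + off 0x10 + 2 + imm -2 = 0x131a

0x131a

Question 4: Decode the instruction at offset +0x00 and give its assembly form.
or dx, cx

+0x00: 30 b1 ⇒ word 0xb130 (little)
  opcode bits[15:10]=0x2c: or/RR
  rd: (w>>7)&0x7=0x2 → cx
  rs: (w>>4)&0x7=0x3 → dx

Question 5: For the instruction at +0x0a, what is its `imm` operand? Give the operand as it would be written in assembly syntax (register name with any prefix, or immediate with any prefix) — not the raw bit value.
@+0a  little-endian(dd e1) = 0xe1dd
  opcode bits[15:10]=0x38: shli/RI
  [9:7] rd=3 = dx
  [6:0] imm=93 = $93

$93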